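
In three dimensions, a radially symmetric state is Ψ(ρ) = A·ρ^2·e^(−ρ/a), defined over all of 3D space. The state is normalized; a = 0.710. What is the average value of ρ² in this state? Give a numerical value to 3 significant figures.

⟨ρ^2⟩ ≈ 7.06

⟨ρ²⟩ = ∫ ρ^2 |Ψ|² 4πρ² dρ over the full domain.
Since the A² factors cancel between numerator and denominator, ⟨ρ²⟩ = 14·a^2.
With a = 0.710, ⟨ρ^2⟩ = 7.057.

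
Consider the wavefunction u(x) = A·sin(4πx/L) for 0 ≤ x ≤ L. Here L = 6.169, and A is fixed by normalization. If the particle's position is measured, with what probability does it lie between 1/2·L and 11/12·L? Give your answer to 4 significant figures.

The probability is P = ∫ |u|² dx over [1/2·L, 11/12·L].
Since A² = 1/(L/2), this is the region integral divided by the full normalization integral.
In terms of t = x/L (A² and the length scale cancel between numerator and denominator), P = [∫_{1/2}^{11/12} sin(4·π·t)^2 dt] / [∫_{0}^{1} sin(4·π·t)^2 dt].
Using ∫ sin(4·π·t)^2 dt = t/2 - sin(4·π·t)·cos(4·π·t)/(8·π), the numerator is √(3)/(32·π) + 5/24 and the denominator is 1/2.
This works out to P = √(3)/(16·π) + 5/12.

P ≈ 0.4511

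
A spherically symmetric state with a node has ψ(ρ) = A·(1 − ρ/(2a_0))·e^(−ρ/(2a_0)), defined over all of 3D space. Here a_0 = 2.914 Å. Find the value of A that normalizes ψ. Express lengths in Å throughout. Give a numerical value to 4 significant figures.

A ≈ 0.04010 Å^(-3/2)

Require ∫ |ψ|² 4πρ² dρ = 1 over the whole domain.
(Spherical symmetry: dV = 4πρ² dρ.)
With ψ = A·(1 − ρ/(2a_0))·e^(−ρ/(2a_0)), the integral evaluates to A²·[8·π·a_0^3].
Plugging in a_0 = 2.914 yields A = 0.040100.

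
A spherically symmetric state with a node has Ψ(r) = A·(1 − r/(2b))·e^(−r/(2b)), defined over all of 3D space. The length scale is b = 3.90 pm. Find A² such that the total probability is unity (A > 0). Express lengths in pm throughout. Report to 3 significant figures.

We need A² ∫|f|² 4πr² dr = 1, taking the integral from 0 to ∞.
In 3D with spherical symmetry the volume element is 4πr² dr.
Using ∫₀^∞ rⁿ e^(−αr) dr = n!/αⁿ⁺¹, carrying out the integral gives A² · 8·π·b^3.
With b = 3.90: A² = 0.0006708 and A = 0.02590.

A^2 ≈ 0.000671 pm^(-3)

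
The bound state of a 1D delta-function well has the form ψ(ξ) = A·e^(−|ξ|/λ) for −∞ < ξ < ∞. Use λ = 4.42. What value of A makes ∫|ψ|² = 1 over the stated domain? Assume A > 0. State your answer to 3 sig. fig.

The normalization condition is ∫|ψ|² dξ = 1 from −∞ to ∞.
Recall ∫₀^∞ ξ^m e^(−ξ/β) dξ = m!·β^(m+1), ∫|ψ|² dξ = A²·(λ).
Hence A² = 1/[λ].
Plugging in λ = 4.42 yields A = 0.4757.

A ≈ 0.476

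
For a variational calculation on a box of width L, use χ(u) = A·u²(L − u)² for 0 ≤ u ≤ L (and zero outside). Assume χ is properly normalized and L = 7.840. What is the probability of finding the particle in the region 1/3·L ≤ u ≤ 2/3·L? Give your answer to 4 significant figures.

P ≈ 0.7103

P = ∫_{1/3·L}^{2/3·L} |χ(u)|² du.
The normalization integral ∫|χ|²du over the whole domain equals L^9/630·A², and A² cancels in the ratio.
In terms of t = u/L (A² and the length scale cancel between numerator and denominator), P = [∫_{1/3}^{2/3} t^4·(1 - t)^4 dt] / [∫_{0}^{1} t^4·(1 - t)^4 dt].
Using ∫ t^4·(1 - t)^4 dt = t^5·(70·t^4 - 315·t^3 + 540·t^2 - 420·t + 126)/630, the numerator is ≈ 0.00112747 and the denominator is 1/630.
Taking the ratio, P = 0.71031.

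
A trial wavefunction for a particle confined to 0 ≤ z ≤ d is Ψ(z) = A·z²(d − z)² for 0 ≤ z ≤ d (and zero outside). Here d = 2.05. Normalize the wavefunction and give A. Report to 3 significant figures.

A ≈ 0.993

The normalization condition is ∫|Ψ|² dz = 1 from 0 to d.
Expanding the polynomial and integrating term by term, with Ψ = A·z²(d − z)², the integral evaluates to A²·[d^9/630].
With d = 2.05: A² = 0.9853 and A = 0.9926.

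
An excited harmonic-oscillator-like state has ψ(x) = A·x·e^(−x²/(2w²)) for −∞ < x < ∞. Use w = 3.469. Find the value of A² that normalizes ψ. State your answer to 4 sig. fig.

A^2 ≈ 0.02703

Require ∫ |ψ|² dx = 1 over the whole domain.
With ∫_{−∞}^{∞} x^(2m) e^(−αx²) dx = (2m−1)!!·√π / (2^m α^(m+1/2)), the integral (without the A² prefactor) comes out to √(π)·w^3/2.
Hence A² = 1/[√(π)·w^3/2].
Plugging in w = 3.469 yields A = 0.16441.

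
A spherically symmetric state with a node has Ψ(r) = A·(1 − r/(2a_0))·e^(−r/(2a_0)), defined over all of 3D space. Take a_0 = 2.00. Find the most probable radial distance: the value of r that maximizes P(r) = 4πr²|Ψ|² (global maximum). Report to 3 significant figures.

Set d/dr [P(r) = 4πr²|Ψ|²] = 0 and solve for r > 0.
This gives r = a_0·(√(5) + 3).
With a_0 = 2.00, the most probable radial distance is 10.47.

r ≈ 10.5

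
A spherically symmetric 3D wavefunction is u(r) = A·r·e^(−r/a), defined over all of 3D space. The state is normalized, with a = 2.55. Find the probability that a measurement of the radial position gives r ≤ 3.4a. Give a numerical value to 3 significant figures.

P = ∫ |u|² 4πr² dr over r ≤ 3.4a.
The full normalization integral is A²·[3·π·a^5] = 1, fixing A².
Let t = r/a; then A², 4π and the length scale all cancel, so P = ∫_{0}^{3.4} t^4·e^(-2·t) dt ÷ ∫_{0}^{∞} t^4·e^(-2·t) dt.
An antiderivative of t^4·e^(-2·t) is -(t^4/2 + t^3 + 3·t^2/2 + 3·t/2 + 3/4)·e^(-2·t); evaluating from 0 to 3.4 gives ≈ 0.60598, while the full integral is 3/4.
Taking the ratio yields P = 0.8080.

P ≈ 0.808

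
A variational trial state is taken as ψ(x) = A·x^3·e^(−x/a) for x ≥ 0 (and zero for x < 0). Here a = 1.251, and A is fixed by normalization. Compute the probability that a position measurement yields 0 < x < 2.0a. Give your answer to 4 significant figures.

P ≈ 0.1107

P = ∫_{0}^{2.0a} |ψ(x)|² dx.
Since A² = 1/(45·a^7/8), this is the region integral divided by the full normalization integral.
Substituting u = x/a, A² and the length scale cancel in the ratio: P = ∫_{0}^{2.0} u^6·e^(-2·u) du / ∫_{0}^{∞} u^6·e^(-2·u) du.
An antiderivative of u^6·e^(-2·u) is -(4·u^6 + 12·u^5 + 30·u^4 + 60·u^3 + 90·u^2 + 90·u + 45)·e^(-2·u)/8; evaluating from 0 to 2.0 gives 45/8 - 2185·e^(-4)/8, while the full integral is 45/8.
The result is P = 0.11067.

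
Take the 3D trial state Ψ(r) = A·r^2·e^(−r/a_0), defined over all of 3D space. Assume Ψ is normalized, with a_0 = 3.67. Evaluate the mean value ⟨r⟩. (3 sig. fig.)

⟨r⟩ ≈ 12.8

The expectation value is the |Ψ|²-weighted average of r: ∫ r|Ψ|² 4πr² dr.
Using ∫₀^∞ rⁿ e^(−αr) dr = n!/αⁿ⁺¹, evaluating both integrals, ⟨r⟩ = 7·a_0/2.
With a_0 = 3.67, ⟨r⟩ = 12.85.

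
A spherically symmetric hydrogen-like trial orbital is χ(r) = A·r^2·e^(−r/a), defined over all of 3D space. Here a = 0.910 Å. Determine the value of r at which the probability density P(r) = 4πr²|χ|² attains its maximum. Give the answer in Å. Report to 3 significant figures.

r ≈ 2.73 Å

Differentiate P(r) = 4πr²|χ|² with respect to r and set to zero.
Solving yields r = 3·a.
With a = 0.910, the most probable radial distance is 2.730 Å.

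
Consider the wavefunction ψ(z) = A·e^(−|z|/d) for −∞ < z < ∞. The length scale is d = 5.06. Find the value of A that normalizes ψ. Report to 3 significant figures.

A ≈ 0.445

We need A² ∫|f|² dz = 1, taking the integral from −∞ to ∞.
Using ∫₀^∞ zⁿ e^(−αz) dz = n!/αⁿ⁺¹, ∫|ψ|² dz = A²·(d).
Setting this equal to 1 gives A² = 1/(d).
With d = 5.06: A² = 0.1976 and A = 0.4446.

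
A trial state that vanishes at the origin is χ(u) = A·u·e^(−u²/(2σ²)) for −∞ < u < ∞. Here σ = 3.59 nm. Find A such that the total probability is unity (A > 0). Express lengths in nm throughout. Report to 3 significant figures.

Require ∫ |χ|² du = 1 over the whole domain.
With χ = A·u·e^(−u²/(2σ²)), the integral evaluates to A²·[√(π)·σ^3/2].
Hence A² = 1/[√(π)·σ^3/2].
Plugging in σ = 3.59 yields A = 0.1562.

A ≈ 0.156 nm^(-3/2)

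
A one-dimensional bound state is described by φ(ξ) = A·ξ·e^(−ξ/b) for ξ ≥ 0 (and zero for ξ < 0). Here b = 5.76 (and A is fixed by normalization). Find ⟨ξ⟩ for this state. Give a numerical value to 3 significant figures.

⟨ξ⟩ ≈ 8.64

The expectation value is the |φ|²-weighted average of ξ: ∫ ξ|φ|² dξ.
Using ∫₀^∞ ξⁿ e^(−αξ) dξ = n!/αⁿ⁺¹, since the A² factors cancel between numerator and denominator, ⟨ξ⟩ = 3·b/2.
Putting b = 5.76 gives 8.640.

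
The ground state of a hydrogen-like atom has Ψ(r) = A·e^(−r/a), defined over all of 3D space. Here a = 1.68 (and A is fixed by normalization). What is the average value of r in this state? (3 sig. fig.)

⟨r⟩ ≈ 2.52

By definition ⟨r⟩ = ∫ r |Ψ(r)|² 4πr² dr.
Using ∫₀^∞ rⁿ e^(−αr) dr = n!/αⁿ⁺¹, evaluating both integrals, ⟨r⟩ = 3·a/2.
With a = 1.68, ⟨r⟩ = 2.520.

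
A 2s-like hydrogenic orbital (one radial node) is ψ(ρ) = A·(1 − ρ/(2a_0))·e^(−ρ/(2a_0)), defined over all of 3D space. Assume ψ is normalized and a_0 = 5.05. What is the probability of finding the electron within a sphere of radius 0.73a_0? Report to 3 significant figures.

P ≈ 0.0208

Integrate the radial probability density 4πρ²|ψ|² over ρ ≤ 0.73a_0.
A² is fixed by ∫₀^∞ 4πρ²|ψ|² dρ = 1, i.e. A² = (8·π·a_0^3)^(−1).
In terms of u = ρ/a_0 (A², 4π and the length scale all cancel between numerator and denominator), P = [∫_{0}^{0.73} u^2·(1 - u/2)^2·e^(-u) du] / [∫_{0}^{∞} u^2·(1 - u/2)^2·e^(-u) du].
Using ∫ u^2·(1 - u/2)^2·e^(-u) du = -(u^4/4 + u^2 + 2·u + 2)·e^(-u), the numerator is ≈ 0.041572 and the denominator is 2.
The region integral divided by the full integral gives P = 0.02079.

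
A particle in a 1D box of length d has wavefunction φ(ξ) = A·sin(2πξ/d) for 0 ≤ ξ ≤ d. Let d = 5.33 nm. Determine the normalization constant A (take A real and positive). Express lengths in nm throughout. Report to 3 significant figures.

Normalization requires ∫|φ|² dξ = 1, integrated from 0 to d.
Using sin²θ = (1 − cos 2θ)/2, with φ = A·sin(2πξ/d), the integral evaluates to A²·[d/2].
Setting this equal to 1 gives A² = 1/(d/2).
Substituting d = 5.33 gives A² = 0.3752, so A = 0.6126.

A ≈ 0.613 nm^(-1/2)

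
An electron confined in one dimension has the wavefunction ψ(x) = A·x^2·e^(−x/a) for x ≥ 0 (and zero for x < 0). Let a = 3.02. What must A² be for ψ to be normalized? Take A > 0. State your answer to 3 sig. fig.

A^2 ≈ 0.00531

We need A² ∫|f|² dx = 1, taking the integral from 0 to ∞.
Carrying out the integral gives A² · 3·a^5/4.
Setting this equal to 1 gives A² = 1/(3·a^5/4).
Substituting a = 3.02 gives A² = 0.005308, so A = 0.07285.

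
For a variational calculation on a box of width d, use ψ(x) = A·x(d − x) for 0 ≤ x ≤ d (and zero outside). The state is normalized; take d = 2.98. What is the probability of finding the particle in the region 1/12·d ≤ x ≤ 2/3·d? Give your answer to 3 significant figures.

|ψ|² is the probability density, so P = ∫_{1/12·d}^{2/3·d} |ψ|² dx.
With A² fixed by ∫|ψ|² = 1, i.e. A² = (d^5/30)^(−1), substitute and integrate.
Let u = x/d; then A² and the length scale cancel, so P = ∫_{1/12}^{2/3} u^2·(1 - u)^2 du ÷ ∫_{0}^{1} u^2·(1 - u)^2 du.
With ∫ u^2·(1 - u)^2 du = u^3·(6·u^2 - 15·u + 10)/30 + C, the region integral is ≈ 0.026168 and the full one is 1/30.
Taking the ratio, P = 0.7850.

P ≈ 0.785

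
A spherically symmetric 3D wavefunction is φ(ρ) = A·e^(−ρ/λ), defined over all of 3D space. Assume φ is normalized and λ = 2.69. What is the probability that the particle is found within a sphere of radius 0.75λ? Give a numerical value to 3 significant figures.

P = ∫ |φ|² 4πρ² dρ over ρ ≤ 0.75λ.
Normalization gives A² = 1/(π·λ^3).
Let u = ρ/λ; then A², 4π and the length scale all cancel, so P = ∫_{0}^{0.75} u^2·e^(-2·u) du ÷ ∫_{0}^{∞} u^2·e^(-2·u) du.
An antiderivative of u^2·e^(-2·u) is -(2·u^2 + 2·u + 1)·e^(-2·u)/4; evaluating from 0 to 0.75 gives 1/4 - 29·e^(-3/2)/32, while the full integral is 1/4.
The region integral divided by the full integral gives P = 0.1912.

P ≈ 0.191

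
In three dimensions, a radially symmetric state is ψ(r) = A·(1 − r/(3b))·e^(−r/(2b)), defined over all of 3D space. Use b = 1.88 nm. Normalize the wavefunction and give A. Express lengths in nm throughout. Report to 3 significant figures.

The normalization condition is ∫|ψ|² 4πr² dr = 1 from 0 to ∞.
In 3D with spherical symmetry the volume element is 4πr² dr.
Recall ∫₀^∞ r^m e^(−r/β) dr = m!·β^(m+1), ∫|ψ|² 4πr² dr = A²·(8·π·b^3/3).
So A² = (8·π·b^3/3)^(−1).
Plugging in b = 1.88 yields A = 0.1340.

A ≈ 0.134 nm^(-3/2)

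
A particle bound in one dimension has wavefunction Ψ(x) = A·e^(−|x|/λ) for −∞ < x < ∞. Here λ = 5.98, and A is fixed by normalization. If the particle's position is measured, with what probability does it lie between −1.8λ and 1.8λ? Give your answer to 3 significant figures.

The probability is P = ∫ |Ψ|² dx over [−1.8λ, 1.8λ].
With A² fixed by ∫|Ψ|² = 1, i.e. A² = (λ)^(−1), substitute and integrate.
Both integrals are even about x = 0, so only the x ≥ 0 halves are needed (the factors of 2 cancel). In terms of u = x/λ (A² and the length scale cancel between numerator and denominator), P = [∫_{0}^{1.8} e^(-2·u) du] / [∫_{0}^{∞} e^(-2·u) du].
Using ∫ e^(-2·u) du = -e^(-2·u)/2, the numerator is 1/2 - e^(-18/5)/2 and the denominator is 1/2.
This works out to P = 0.9727.

P ≈ 0.973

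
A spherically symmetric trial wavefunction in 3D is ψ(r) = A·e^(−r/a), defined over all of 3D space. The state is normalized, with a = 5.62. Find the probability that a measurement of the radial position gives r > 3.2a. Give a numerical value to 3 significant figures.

P ≈ 0.0463

With dV = 4πr²dr, the probability is ∫|ψ|² dV over r > 3.2a.
The full normalization integral is A²·[π·a^3] = 1, fixing A².
In terms of u = r/a (A², 4π and the length scale all cancel between numerator and denominator), P = [∫_{3.2}^{∞} u^2·e^(-2·u) du] / [∫_{0}^{∞} u^2·e^(-2·u) du].
Using ∫ u^2·e^(-2·u) du = -(2·u^2 + 2·u + 1)·e^(-2·u)/4, the numerator is 697·e^(-32/5)/100 and the denominator is 1/4.
This evaluates to P = 0.04632.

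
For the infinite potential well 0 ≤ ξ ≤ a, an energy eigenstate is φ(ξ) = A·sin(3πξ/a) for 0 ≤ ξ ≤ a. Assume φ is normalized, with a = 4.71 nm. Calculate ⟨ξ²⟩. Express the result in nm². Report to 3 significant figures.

⟨ξ^2⟩ ≈ 7.27 nm^2

The expectation value is the |φ|²-weighted average of ξ^2: ∫ ξ^2|φ|² dξ.
Evaluating both integrals, ⟨ξ²⟩ = -a^2/(18·π^2) + a^2/3.
Putting a = 4.71 gives 7.270.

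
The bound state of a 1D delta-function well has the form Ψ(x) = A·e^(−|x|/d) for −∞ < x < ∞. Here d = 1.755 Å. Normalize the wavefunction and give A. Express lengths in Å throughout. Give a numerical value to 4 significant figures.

A ≈ 0.7549 Å^(-1/2)

Normalization requires ∫|Ψ|² dx = 1, integrated from −∞ to ∞.
∫|Ψ|² dx = A²·(d).
With d = 1.755: A² = 0.56980 and A = 0.75485.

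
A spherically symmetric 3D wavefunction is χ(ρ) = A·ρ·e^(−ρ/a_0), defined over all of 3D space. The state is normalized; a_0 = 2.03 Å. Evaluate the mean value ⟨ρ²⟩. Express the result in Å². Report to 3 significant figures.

⟨ρ^2⟩ ≈ 30.9 Å^2

By definition ⟨ρ²⟩ = ∫ ρ^2 |χ(ρ)|² 4πρ² dρ.
With ∫₀^∞ ρ^6 e^(−αρ) dρ = 6!/α^7, the ratio of the moment integral to the normalization integral gives ⟨ρ²⟩ = 15·a_0^2/2.
Putting a_0 = 2.03 gives 30.91.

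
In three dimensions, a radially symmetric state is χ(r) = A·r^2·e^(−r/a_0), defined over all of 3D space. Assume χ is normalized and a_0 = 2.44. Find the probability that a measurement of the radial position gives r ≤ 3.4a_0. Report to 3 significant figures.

Integrate the radial probability density 4πr²|χ|² over r ≤ 3.4a_0.
The full normalization integral is A²·[45·π·a_0^7/2] = 1, fixing A².
In terms of u = r/a_0 (A², 4π and the length scale all cancel between numerator and denominator), P = [∫_{0}^{3.4} u^6·e^(-2·u) du] / [∫_{0}^{∞} u^6·e^(-2·u) du].
An antiderivative of u^6·e^(-2·u) is -(4·u^6 + 12·u^5 + 30·u^4 + 60·u^3 + 90·u^2 + 90·u + 45)·e^(-2·u)/8; evaluating from 0 to 3.4 gives ≈ 2.9255, while the full integral is 45/8.
The region integral divided by the full integral gives P = 0.5201.

P ≈ 0.520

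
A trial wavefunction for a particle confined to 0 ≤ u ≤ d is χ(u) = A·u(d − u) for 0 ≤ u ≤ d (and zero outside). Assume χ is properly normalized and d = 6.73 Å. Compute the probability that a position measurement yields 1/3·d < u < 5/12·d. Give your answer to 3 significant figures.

P ≈ 0.137

|χ|² is the probability density, so P = ∫_{1/3·d}^{5/12·d} |χ|² du.
Since A² = 1/(d^5/30), this is the region integral divided by the full normalization integral.
Let t = u/d; then A² and the length scale cancel, so P = ∫_{1/3}^{5/12} t^2·(1 - t)^2 dt ÷ ∫_{0}^{1} t^2·(1 - t)^2 dt.
With ∫ t^2·(1 - t)^2 dt = t^3·(6·t^2 - 15·t + 10)/30 + C, the region integral is ≈ 0.0045581 and the full one is 1/30.
Evaluating gives P = 0.1367.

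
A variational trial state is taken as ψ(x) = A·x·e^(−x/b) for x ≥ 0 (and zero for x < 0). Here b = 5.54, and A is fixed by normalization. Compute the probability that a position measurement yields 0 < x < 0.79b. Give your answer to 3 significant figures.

P ≈ 0.211

P = ∫_{0}^{0.79b} |ψ(x)|² dx.
With A² fixed by ∫|ψ|² = 1, i.e. A² = (b^3/4)^(−1), substitute and integrate.
Let u = x/b; then A² and the length scale cancel, so P = ∫_{0}^{0.79} u^2·e^(-2·u) du ÷ ∫_{0}^{∞} u^2·e^(-2·u) du.
With ∫ u^2·e^(-2·u) du = -(2·u^2 + 2·u + 1)·e^(-2·u)/4 + C, the region integral is ≈ 0.052872 and the full one is 1/4.
This works out to P = 0.2115.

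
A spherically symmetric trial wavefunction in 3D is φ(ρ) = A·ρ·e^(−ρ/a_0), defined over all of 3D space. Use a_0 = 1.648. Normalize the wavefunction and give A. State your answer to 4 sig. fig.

A ≈ 0.09343

The normalization condition is ∫|φ|² 4πρ² dρ = 1 from 0 to ∞.
The angular integral contributes 4π, leaving ∫₀^∞ ρ²|φ|² dρ.
Using ∫₀^∞ ρⁿ e^(−αρ) dρ = n!/αⁿ⁺¹, the integral (without the A² prefactor) comes out to 3·π·a_0^5.
Setting this equal to 1 gives A² = 1/(3·π·a_0^5).
Substituting a_0 = 1.648 gives A² = 0.0087286, so A = 0.093427.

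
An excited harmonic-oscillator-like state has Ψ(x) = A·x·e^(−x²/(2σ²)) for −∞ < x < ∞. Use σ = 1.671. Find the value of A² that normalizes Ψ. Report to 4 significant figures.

Normalization requires ∫|Ψ|² dx = 1, integrated from −∞ to ∞.
Carrying out the integral gives A² · √(π)·σ^3/2.
Setting this equal to 1 gives A² = 1/(√(π)·σ^3/2).
Plugging in σ = 1.671 yields A = 0.49177.

A^2 ≈ 0.2418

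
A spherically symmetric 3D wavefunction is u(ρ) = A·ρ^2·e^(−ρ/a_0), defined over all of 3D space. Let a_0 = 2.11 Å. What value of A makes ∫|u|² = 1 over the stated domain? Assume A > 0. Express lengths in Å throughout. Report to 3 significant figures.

We need A² ∫|f|² 4πρ² dρ = 1, taking the integral from 0 to ∞.
(Spherical symmetry: dV = 4πρ² dρ.)
Using ∫₀^∞ ρⁿ e^(−αρ) dρ = n!/αⁿ⁺¹, ∫|u|² 4πρ² dρ = A²·(45·π·a_0^7/2).
So A² = (45·π·a_0^7/2)^(−1).
Plugging in a_0 = 2.11 yields A = 0.008717.

A ≈ 0.00872 Å^(-7/2)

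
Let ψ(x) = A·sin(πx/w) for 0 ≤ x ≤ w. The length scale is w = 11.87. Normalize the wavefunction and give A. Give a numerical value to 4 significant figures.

Require ∫ |ψ|² dx = 1 over the whole domain.
With ∫₀^w sin²(nπx/w) dx = w/2, the integral (without the A² prefactor) comes out to w/2.
Setting this equal to 1 gives A² = 1/(w/2).
Substituting w = 11.87 gives A² = 0.16849, so A = 0.41048.

A ≈ 0.4105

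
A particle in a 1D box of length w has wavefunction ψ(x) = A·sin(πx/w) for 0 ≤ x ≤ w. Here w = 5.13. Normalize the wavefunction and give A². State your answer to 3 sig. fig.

A^2 ≈ 0.390

The normalization condition is ∫|ψ|² dx = 1 from 0 to w.
With ψ = A·sin(πx/w), the integral evaluates to A²·[w/2].
Substituting w = 5.13 gives A² = 0.3899, so A = 0.6244.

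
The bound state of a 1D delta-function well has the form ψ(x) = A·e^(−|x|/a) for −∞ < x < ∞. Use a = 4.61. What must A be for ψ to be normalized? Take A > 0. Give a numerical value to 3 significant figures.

Normalization requires ∫|ψ|² dx = 1, integrated from −∞ to ∞.
∫|ψ|² dx = A²·(a).
Hence A² = 1/[a].
With a = 4.61: A² = 0.2169 and A = 0.4657.

A ≈ 0.466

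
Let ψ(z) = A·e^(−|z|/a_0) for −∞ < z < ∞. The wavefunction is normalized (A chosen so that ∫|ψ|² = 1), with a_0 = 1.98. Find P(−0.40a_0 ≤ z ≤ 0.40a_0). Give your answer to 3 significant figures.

P ≈ 0.551

P = ∫_{−0.40a_0}^{0.40a_0} |ψ(z)|² dz.
Since A² = 1/(a_0), this is the region integral divided by the full normalization integral.
Both integrals are even about z = 0, so only the z ≥ 0 halves are needed (the factors of 2 cancel). Substituting u = z/a_0, A² and the length scale cancel in the ratio: P = ∫_{0}^{0.40} e^(-2·u) du / ∫_{0}^{∞} e^(-2·u) du.
An antiderivative of e^(-2·u) is -e^(-2·u)/2; evaluating from 0 to 0.40 gives 1/2 - e^(-4/5)/2, while the full integral is 1/2.
This works out to P = 0.5507.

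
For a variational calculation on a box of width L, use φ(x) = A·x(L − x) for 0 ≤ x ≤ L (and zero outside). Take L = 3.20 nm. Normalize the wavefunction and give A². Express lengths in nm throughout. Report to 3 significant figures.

The normalization condition is ∫|φ|² dx = 1 from 0 to L.
Expanding the polynomial and integrating term by term, carrying out the integral gives A² · L^5/30.
Setting this equal to 1 gives A² = 1/(L^5/30).
Substituting L = 3.20 gives A² = 0.08941, so A = 0.2990.

A^2 ≈ 0.0894 nm^(-5)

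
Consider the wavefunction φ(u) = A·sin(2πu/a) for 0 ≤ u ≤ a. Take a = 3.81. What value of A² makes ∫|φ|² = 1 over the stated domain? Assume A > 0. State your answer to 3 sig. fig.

Require ∫ |φ|² du = 1 over the whole domain.
With φ = A·sin(2πu/a), the integral evaluates to A²·[a/2].
So A² = (a/2)^(−1).
Substituting a = 3.81 gives A² = 0.5249, so A = 0.7245.

A^2 ≈ 0.525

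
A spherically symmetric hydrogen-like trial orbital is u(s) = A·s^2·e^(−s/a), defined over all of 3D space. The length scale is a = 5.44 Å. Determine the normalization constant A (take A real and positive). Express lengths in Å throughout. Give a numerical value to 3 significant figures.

We need A² ∫|f|² 4πs² ds = 1, taking the integral from 0 to ∞.
In 3D with spherical symmetry the volume element is 4πs² ds.
Recall ∫₀^∞ s^m e^(−s/β) ds = m!·β^(m+1), carrying out the integral gives A² · 45·π·a^7/2.
Hence A² = 1/[45·π·a^7/2].
Plugging in a = 5.44 yields A = 0.0003168.

A ≈ 0.000317 Å^(-7/2)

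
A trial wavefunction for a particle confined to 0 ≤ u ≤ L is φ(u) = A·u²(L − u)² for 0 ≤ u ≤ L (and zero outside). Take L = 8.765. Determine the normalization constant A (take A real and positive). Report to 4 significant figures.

Normalization requires ∫|φ|² du = 1, integrated from 0 to L.
Expanding the polynomial and integrating term by term, with φ = A·u²(L − u)², the integral evaluates to A²·[L^9/630].
Hence A² = 1/[L^9/630].
With L = 8.765: A² = 0.0000020634 and A = 0.0014364.

A ≈ 0.001436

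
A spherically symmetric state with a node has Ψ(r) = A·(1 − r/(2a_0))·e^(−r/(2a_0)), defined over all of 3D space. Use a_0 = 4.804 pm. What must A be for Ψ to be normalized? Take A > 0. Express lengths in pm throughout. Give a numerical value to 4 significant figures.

A ≈ 0.01894 pm^(-3/2)

Require ∫ |Ψ|² 4πr² dr = 1 over the whole domain.
In 3D with spherical symmetry the volume element is 4πr² dr.
Recall ∫₀^∞ r^m e^(−r/β) dr = m!·β^(m+1), ∫|Ψ|² 4πr² dr = A²·(8·π·a_0^3).
Hence A² = 1/[8·π·a_0^3].
With a_0 = 4.804: A² = 0.00035888 and A = 0.018944.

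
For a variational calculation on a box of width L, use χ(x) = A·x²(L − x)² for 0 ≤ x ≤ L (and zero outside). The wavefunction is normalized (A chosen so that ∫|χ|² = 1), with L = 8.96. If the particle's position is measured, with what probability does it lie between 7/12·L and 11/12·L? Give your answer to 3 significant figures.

|χ|² is the probability density, so P = ∫_{7/12·L}^{11/12·L} |χ|² dx.
Since A² = 1/(L^9/630), this is the region integral divided by the full normalization integral.
Substituting u = x/L, A² and the length scale cancel in the ratio: P = ∫_{7/12}^{11/12} u^4·(1 - u)^4 du / ∫_{0}^{1} u^4·(1 - u)^4 du.
With ∫ u^4·(1 - u)^4 du = u^5·(70·u^4 - 315·u^3 + 540·u^2 - 420·u + 126)/630 + C, the region integral is ≈ 0.00047929 and the full one is 1/630.
This works out to P = 0.3019.

P ≈ 0.302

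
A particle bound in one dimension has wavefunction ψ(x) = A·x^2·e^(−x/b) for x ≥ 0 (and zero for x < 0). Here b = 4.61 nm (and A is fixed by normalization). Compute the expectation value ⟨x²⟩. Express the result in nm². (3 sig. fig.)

The expectation value is the |ψ|²-weighted average of x^2: ∫ x^2|ψ|² dx.
Using ∫₀^∞ xⁿ e^(−αx) dx = n!/αⁿ⁺¹, since the A² factors cancel between numerator and denominator, ⟨x²⟩ = 15·b^2/2.
Putting b = 4.61 gives 159.4.

⟨x^2⟩ ≈ 159 nm^2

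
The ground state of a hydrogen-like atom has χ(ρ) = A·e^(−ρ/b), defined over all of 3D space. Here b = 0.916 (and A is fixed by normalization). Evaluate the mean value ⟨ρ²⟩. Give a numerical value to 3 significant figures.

⟨ρ²⟩ = ∫ ρ^2 |χ|² 4πρ² dρ over the full domain.
Evaluating both integrals, ⟨ρ²⟩ = 3·b^2.
With b = 0.916, ⟨ρ^2⟩ = 2.517.

⟨ρ^2⟩ ≈ 2.52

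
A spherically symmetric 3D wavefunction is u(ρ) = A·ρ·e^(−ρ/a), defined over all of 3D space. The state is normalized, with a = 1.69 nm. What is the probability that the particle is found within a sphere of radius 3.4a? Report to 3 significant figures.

P = ∫ |u|² 4πρ² dρ over ρ ≤ 3.4a.
The full normalization integral is A²·[3·π·a^5] = 1, fixing A².
Let t = ρ/a; then A², 4π and the length scale all cancel, so P = ∫_{0}^{3.4} t^4·e^(-2·t) dt ÷ ∫_{0}^{∞} t^4·e^(-2·t) dt.
With ∫ t^4·e^(-2·t) dt = -(t^4/2 + t^3 + 3·t^2/2 + 3·t/2 + 3/4)·e^(-2·t) + C, the region integral is ≈ 0.60598 and the full one is 3/4.
The region integral divided by the full integral gives P = 0.8080.

P ≈ 0.808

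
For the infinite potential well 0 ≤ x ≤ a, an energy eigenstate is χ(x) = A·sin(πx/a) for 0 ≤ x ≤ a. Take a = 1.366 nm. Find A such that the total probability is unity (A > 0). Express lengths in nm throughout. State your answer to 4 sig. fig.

A ≈ 1.210 nm^(-1/2)

We need A² ∫|f|² dx = 1, taking the integral from 0 to a.
Using sin²θ = (1 − cos 2θ)/2, with χ = A·sin(πx/a), the integral evaluates to A²·[a/2].
Setting this equal to 1 gives A² = 1/(a/2).
Substituting a = 1.366 gives A² = 1.4641, so A = 1.2100.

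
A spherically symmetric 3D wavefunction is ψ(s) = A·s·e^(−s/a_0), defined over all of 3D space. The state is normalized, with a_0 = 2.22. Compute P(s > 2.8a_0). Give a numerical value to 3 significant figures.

P ≈ 0.342

Integrate the radial probability density 4πs²|ψ|² over s > 2.8a_0.
A² is fixed by ∫₀^∞ 4πs²|ψ|² ds = 1, i.e. A² = (3·π·a_0^5)^(−1).
In terms of u = s/a_0 (A², 4π and the length scale all cancel between numerator and denominator), P = [∫_{2.8}^{∞} u^4·e^(-2·u) du] / [∫_{0}^{∞} u^4·e^(-2·u) du].
With ∫ u^4·e^(-2·u) du = -(u^4/2 + u^3 + 3·u^2/2 + 3·u/2 + 3/4)·e^(-2·u) + C, the region integral is ≈ 0.25661 and the full one is 3/4.
The region integral divided by the full integral gives P = 0.3422.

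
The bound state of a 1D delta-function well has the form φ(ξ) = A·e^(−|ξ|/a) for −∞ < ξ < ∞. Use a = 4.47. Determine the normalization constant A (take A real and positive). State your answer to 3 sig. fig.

A ≈ 0.473

We need A² ∫|f|² dξ = 1, taking the integral from −∞ to ∞.
With φ = A·e^(−|ξ|/a), the integral evaluates to A²·[a].
With a = 4.47: A² = 0.2237 and A = 0.4730.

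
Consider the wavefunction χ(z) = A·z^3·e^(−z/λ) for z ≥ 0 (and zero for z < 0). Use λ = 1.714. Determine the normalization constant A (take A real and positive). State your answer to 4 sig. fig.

A ≈ 0.06396

We need A² ∫|f|² dz = 1, taking the integral from 0 to ∞.
Using ∫₀^∞ zⁿ e^(−αz) dz = n!/αⁿ⁺¹, with χ = A·z^3·e^(−z/λ), the integral evaluates to A²·[45·λ^7/8].
So A² = (45·λ^7/8)^(−1).
With λ = 1.714: A² = 0.0040907 and A = 0.063959.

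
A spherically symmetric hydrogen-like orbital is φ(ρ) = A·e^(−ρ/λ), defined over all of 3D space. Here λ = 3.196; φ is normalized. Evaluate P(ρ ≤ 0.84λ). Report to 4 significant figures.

P ≈ 0.2375

With dV = 4πρ²dρ, the probability is ∫|φ|² dV over ρ ≤ 0.84λ.
Normalization gives A² = 1/(π·λ^3).
Let u = ρ/λ; then A², 4π and the length scale all cancel, so P = ∫_{0}^{0.84} u^2·e^(-2·u) du ÷ ∫_{0}^{∞} u^2·e^(-2·u) du.
An antiderivative of u^2·e^(-2·u) is -(2·u^2 + 2·u + 1)·e^(-2·u)/4; evaluating from 0 to 0.84 gives 1/4 - 2557·e^(-42/25)/2500, while the full integral is 1/4.
Taking the ratio yields P = 0.23751.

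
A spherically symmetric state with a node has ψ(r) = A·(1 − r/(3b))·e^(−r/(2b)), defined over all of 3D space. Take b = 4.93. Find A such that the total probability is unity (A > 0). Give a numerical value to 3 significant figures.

Require ∫ |ψ|² 4πr² dr = 1 over the whole domain.
In 3D with spherical symmetry the volume element is 4πr² dr.
With ∫₀^∞ r^4 e^(−αr) dr = 4!/α^5, carrying out the integral gives A² · 8·π·b^3/3.
Setting this equal to 1 gives A² = 1/(8·π·b^3/3).
With b = 4.93: A² = 0.0009962 and A = 0.03156.

A ≈ 0.0316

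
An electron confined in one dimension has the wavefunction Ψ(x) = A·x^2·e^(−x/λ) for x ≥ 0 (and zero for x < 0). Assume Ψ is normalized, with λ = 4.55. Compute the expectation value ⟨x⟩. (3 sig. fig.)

⟨x⟩ ≈ 11.4

⟨x⟩ = ∫ x |Ψ|² dx over the full domain.
The ratio of the moment integral to the normalization integral gives ⟨x⟩ = 5·λ/2.
Putting λ = 4.55 gives 11.38.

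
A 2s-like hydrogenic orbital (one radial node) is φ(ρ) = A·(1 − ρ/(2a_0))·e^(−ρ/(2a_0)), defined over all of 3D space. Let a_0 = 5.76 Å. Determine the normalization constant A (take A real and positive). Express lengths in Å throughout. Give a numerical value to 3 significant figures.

A ≈ 0.0144 Å^(-3/2)

Require ∫ |φ|² 4πρ² dρ = 1 over the whole domain.
Carrying out the integral gives A² · 8·π·a_0^3.
Hence A² = 1/[8·π·a_0^3].
With a_0 = 5.76: A² = 0.0002082 and A = 0.01443.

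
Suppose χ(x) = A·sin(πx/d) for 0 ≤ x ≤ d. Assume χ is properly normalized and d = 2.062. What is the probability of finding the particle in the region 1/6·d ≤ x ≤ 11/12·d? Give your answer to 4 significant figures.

|χ|² is the probability density, so P = ∫_{1/6·d}^{11/12·d} |χ|² dx.
Since A² = 1/(d/2), this is the region integral divided by the full normalization integral.
Let u = x/d; then A² and the length scale cancel, so P = ∫_{1/6}^{11/12} sin(π·u)^2 du ÷ ∫_{0}^{1} sin(π·u)^2 du.
An antiderivative of sin(π·u)^2 is u/2 - sin(2·π·u)/(4·π); evaluating from 1/6 to 11/12 gives 1/(8·π) + √(3)/(8·π) + 3/8, while the full integral is 1/2.
Taking the ratio, P = (1 + √(3) + 3·π)/(4·π).

P ≈ 0.9674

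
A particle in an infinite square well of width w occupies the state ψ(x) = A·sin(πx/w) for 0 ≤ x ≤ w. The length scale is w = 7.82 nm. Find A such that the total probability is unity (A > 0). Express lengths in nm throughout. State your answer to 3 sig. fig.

A ≈ 0.506 nm^(-1/2)

Normalization requires ∫|ψ|² dx = 1, integrated from 0 to w.
The integral (without the A² prefactor) comes out to w/2.
Setting this equal to 1 gives A² = 1/(w/2).
With w = 7.82: A² = 0.2558 and A = 0.5057.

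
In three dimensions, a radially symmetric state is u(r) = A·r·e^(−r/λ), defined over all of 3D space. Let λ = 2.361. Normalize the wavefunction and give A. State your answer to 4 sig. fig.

Require ∫ |u|² 4πr² dr = 1 over the whole domain.
Recall ∫₀^∞ r^m e^(−r/β) dr = m!·β^(m+1), with u = A·r·e^(−r/λ), the integral evaluates to A²·[3·π·λ^5].
Plugging in λ = 2.361 yields A = 0.038030.

A ≈ 0.03803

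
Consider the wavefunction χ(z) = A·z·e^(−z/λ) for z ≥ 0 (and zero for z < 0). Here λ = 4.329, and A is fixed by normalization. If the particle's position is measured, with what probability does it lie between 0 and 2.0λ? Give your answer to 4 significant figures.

P ≈ 0.7619

|χ|² is the probability density, so P = ∫_{0}^{2.0λ} |χ|² dz.
Since A² = 1/(λ^3/4), this is the region integral divided by the full normalization integral.
Let u = z/λ; then A² and the length scale cancel, so P = ∫_{0}^{2.0} u^2·e^(-2·u) du ÷ ∫_{0}^{∞} u^2·e^(-2·u) du.
Using ∫ u^2·e^(-2·u) du = -(2·u^2 + 2·u + 1)·e^(-2·u)/4, the numerator is 1/4 - 13·e^(-4)/4 and the denominator is 1/4.
Evaluating gives P = 0.76190.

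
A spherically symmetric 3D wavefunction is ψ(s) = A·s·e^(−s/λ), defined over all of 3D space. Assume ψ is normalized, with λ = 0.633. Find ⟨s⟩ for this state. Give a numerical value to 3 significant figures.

⟨s⟩ ≈ 1.58

⟨s⟩ = ∫ s |ψ|² 4πs² ds over the full domain.
The ratio of the moment integral to the normalization integral gives ⟨s⟩ = 5·λ/2.
Putting λ = 0.633 gives 1.583.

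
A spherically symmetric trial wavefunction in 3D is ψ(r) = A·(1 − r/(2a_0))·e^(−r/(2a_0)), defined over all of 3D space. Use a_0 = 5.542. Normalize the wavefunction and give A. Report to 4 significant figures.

Normalization requires ∫|ψ|² 4πr² dr = 1, integrated from 0 to ∞.
The angular integral contributes 4π, leaving ∫₀^∞ r²|ψ|² dr.
With ∫₀^∞ r^4 e^(−αr) dr = 4!/α^5, ∫|ψ|² 4πr² dr = A²·(8·π·a_0^3).
Hence A² = 1/[8·π·a_0^3].
Substituting a_0 = 5.542 gives A² = 0.00023375, so A = 0.015289.

A ≈ 0.01529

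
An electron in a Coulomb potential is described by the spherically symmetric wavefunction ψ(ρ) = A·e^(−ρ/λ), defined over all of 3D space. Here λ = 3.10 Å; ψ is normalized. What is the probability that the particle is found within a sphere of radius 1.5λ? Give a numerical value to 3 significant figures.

P ≈ 0.577

Integrate the radial probability density 4πρ²|ψ|² over ρ ≤ 1.5λ.
The full normalization integral is A²·[π·λ^3] = 1, fixing A².
Substituting u = ρ/λ, A², 4π and the length scale all cancel in the ratio: P = ∫_{0}^{1.5} u^2·e^(-2·u) du / ∫_{0}^{∞} u^2·e^(-2·u) du.
An antiderivative of u^2·e^(-2·u) is -(2·u^2 + 2·u + 1)·e^(-2·u)/4; evaluating from 0 to 1.5 gives 1/4 - 17·e^(-3)/8, while the full integral is 1/4.
The region integral divided by the full integral gives P = 0.5768.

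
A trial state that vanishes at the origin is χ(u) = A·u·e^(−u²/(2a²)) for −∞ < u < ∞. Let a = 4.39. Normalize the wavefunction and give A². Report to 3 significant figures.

A^2 ≈ 0.0133

We need A² ∫|f|² du = 1, taking the integral from −∞ to ∞.
The integral (without the A² prefactor) comes out to √(π)·a^3/2.
So A² = (√(π)·a^3/2)^(−1).
Plugging in a = 4.39 yields A = 0.1155.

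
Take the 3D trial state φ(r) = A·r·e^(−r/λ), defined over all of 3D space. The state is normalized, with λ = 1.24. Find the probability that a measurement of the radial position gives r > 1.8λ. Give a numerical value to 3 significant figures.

P ≈ 0.706

With dV = 4πr²dr, the probability is ∫|φ|² dV over r > 1.8λ.
Normalization gives A² = 1/(3·π·λ^5).
Substituting u = r/λ, A², 4π and the length scale all cancel in the ratio: P = ∫_{1.8}^{∞} u^4·e^(-2·u) du / ∫_{0}^{∞} u^4·e^(-2·u) du.
Using ∫ u^4·e^(-2·u) du = -(u^4/2 + u^3 + 3·u^2/2 + 3·u/2 + 3/4)·e^(-2·u), the numerator is ≈ 0.52983 and the denominator is 3/4.
The region integral divided by the full integral gives P = 0.7064.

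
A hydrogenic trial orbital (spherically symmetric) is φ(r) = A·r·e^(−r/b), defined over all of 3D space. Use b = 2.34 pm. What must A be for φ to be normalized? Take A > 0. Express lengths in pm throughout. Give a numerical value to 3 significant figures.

A ≈ 0.0389 pm^(-5/2)

Normalization requires ∫|φ|² 4πr² dr = 1, integrated from 0 to ∞.
The angular integral contributes 4π, leaving ∫₀^∞ r²|φ|² dr.
With ∫₀^∞ r^4 e^(−αr) dr = 4!/α^5, carrying out the integral gives A² · 3·π·b^5.
Setting this equal to 1 gives A² = 1/(3·π·b^5).
With b = 2.34: A² = 0.001512 and A = 0.03889.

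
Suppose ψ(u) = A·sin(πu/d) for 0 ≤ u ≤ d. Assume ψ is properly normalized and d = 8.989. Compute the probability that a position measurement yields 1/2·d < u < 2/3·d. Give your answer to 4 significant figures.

P ≈ 0.3045

P = ∫_{1/2·d}^{2/3·d} |ψ(u)|² du.
The normalization integral ∫|ψ|²du over the whole domain equals d/2·A², and A² cancels in the ratio.
Let t = u/d; then A² and the length scale cancel, so P = ∫_{1/2}^{2/3} sin(π·t)^2 dt ÷ ∫_{0}^{1} sin(π·t)^2 dt.
With ∫ sin(π·t)^2 dt = t/2 - sin(2·π·t)/(4·π) + C, the region integral is √(3)/(8·π) + 1/12 and the full one is 1/2.
This works out to P = (√(3)/4 + π/6)/π.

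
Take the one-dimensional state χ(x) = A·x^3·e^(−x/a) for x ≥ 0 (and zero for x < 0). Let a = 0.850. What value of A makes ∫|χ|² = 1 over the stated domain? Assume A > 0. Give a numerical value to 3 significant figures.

Require ∫ |χ|² dx = 1 over the whole domain.
The integral (without the A² prefactor) comes out to 45·a^7/8.
So A² = (45·a^7/8)^(−1).
Substituting a = 0.850 gives A² = 0.5546, so A = 0.7447.

A ≈ 0.745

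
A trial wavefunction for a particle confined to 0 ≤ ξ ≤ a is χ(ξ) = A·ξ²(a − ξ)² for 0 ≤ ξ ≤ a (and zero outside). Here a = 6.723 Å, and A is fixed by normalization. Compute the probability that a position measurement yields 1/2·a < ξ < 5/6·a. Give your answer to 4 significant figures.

P = ∫_{1/2·a}^{5/6·a} |χ(ξ)|² dξ.
The normalization integral ∫|χ|²dξ over the whole domain equals a^9/630·A², and A² cancels in the ratio.
Substituting u = ξ/a, A² and the length scale cancel in the ratio: P = ∫_{1/2}^{5/6} u^4·(1 - u)^4 du / ∫_{0}^{1} u^4·(1 - u)^4 du.
With ∫ u^4·(1 - u)^4 du = u^5·(70·u^4 - 315·u^3 + 540·u^2 - 420·u + 126)/630 + C, the region integral is ≈ 0.000779444 and the full one is 1/630.
The result is P = 0.49105.

P ≈ 0.4910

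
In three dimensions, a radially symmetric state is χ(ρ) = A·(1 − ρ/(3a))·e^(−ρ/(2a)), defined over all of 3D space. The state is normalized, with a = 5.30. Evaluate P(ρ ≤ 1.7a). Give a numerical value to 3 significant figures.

P ≈ 0.288

With dV = 4πρ²dρ, the probability is ∫|χ|² dV over ρ ≤ 1.7a.
The full normalization integral is A²·[8·π·a^3/3] = 1, fixing A².
Let u = ρ/a; then A², 4π and the length scale all cancel, so P = ∫_{0}^{1.7} u^2·(1 - u/3)^2·e^(-u) du ÷ ∫_{0}^{∞} u^2·(1 - u/3)^2·e^(-u) du.
Using ∫ u^2·(1 - u/3)^2·e^(-u) du = (-u^4 + 2·u^3 - 3·u^2 - 6·u - 6)·e^(-u)/9, the numerator is ≈ 0.19177 and the denominator is 2/3.
Taking the ratio yields P = 0.2877.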